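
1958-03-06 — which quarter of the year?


Month: March (month 3)
Q1: Jan-Mar, Q2: Apr-Jun, Q3: Jul-Sep, Q4: Oct-Dec

Q1


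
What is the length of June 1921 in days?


June 1921

30 days


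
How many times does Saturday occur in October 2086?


October 2086 has 31 days
Anchor: Jan 1, 2086. With p = 2086 - 1 = 2085: (p + p//4 - p//100 + p//400) mod 7 = (2085 + 521 - 20 + 5) mod 7 = 2591 mod 7 = 1 -> Tuesday (Mon=0 ... Sun=6)
Days before October (Jan-Sep): 273; October 1 index = (1 + 273) mod 7 = 1 -> Tuesday
First Saturday is October 5
Saturdays: 5, 12, 19, 26

4 Saturdays


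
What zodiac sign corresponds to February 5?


Date: February 5
Conventional tropical zodiac dates: Aquarius from January 20 onward; Pisces starts February 19
February 5 falls within the Aquarius range

Aquarius


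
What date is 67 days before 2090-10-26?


Start: 2090-10-26, subtract 67 days
Back 26 days from October 26 reaches September 30, 2090 -> 41 left
September 2090 has 30 days -> back to August 31, 2090 -> 11 left
August 2090: 31 - 11 = 20 -> lands on August 20

Result: 2090-08-20


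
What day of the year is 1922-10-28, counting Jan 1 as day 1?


Date: October 28, 1922
Days in months 1 through 9: 273
Plus 28 days in October

Day of year: 301


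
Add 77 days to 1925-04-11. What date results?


Start: 1925-04-11, add 77 days
April 1925 has 30 days: 30 - 11 = 19 days to April 30 -> 58 left
May 1925 has 31 days -> 27 left
June 1925: 27 <= 30 -> lands on June 27

Result: 1925-06-27


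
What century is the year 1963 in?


Century = (year - 1) // 100 + 1
= (1963 - 1) // 100 + 1
= 1962 // 100 + 1
= 19 + 1

20th century


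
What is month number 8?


Month 8 of 12

August


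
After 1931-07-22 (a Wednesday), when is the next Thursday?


Current: Wednesday
Target: Thursday
Days ahead: 1

Next Thursday: 1931-07-23


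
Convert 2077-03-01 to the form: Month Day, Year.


ISO 2077-03-01 parses as year=2077, month=03, day=01
Month 3 -> March

March 1, 2077


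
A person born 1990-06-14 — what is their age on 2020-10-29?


Birth: 1990-06-14
Reference: 2020-10-29
Year difference: 2020 - 1990 = 30

30 years old


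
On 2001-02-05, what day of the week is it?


Date: February 5, 2001
Anchor: Jan 1, 2001. With p = 2001 - 1 = 2000: (p + p//4 - p//100 + p//400) mod 7 = (2000 + 500 - 20 + 5) mod 7 = 2485 mod 7 = 0 -> Monday (Mon=0 ... Sun=6)
Days before February (Jan): 31; offset = 31 + 5 - 1 = 35
Weekday index = (0 + 35) mod 7 = 0

Day of the week: Monday


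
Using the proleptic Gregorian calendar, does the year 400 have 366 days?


Gregorian leap year rule: divisible by 4, but not by 100, unless also by 400.
400 is divisible by 400 -> leap year

Yes


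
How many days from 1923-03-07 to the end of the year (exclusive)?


Day of year: 66 of 365
Remaining = 365 - 66

299 days


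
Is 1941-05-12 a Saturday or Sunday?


Anchor: Jan 1, 1941. With p = 1941 - 1 = 1940: (p + p//4 - p//100 + p//400) mod 7 = (1940 + 485 - 19 + 4) mod 7 = 2410 mod 7 = 2 -> Wednesday (Mon=0 ... Sun=6)
Day of year: 132; offset = 131
Weekday index = (2 + 131) mod 7 = 0 -> Monday
Weekend days: Saturday, Sunday

No


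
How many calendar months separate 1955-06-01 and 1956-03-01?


From June 1955 to March 1956
1 year * 12 = 12 months, minus 3 months = 9

9 months


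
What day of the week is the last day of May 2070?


May 2070 has 31 days
Anchor: Jan 1, 2070. With p = 2070 - 1 = 2069: (p + p//4 - p//100 + p//400) mod 7 = (2069 + 517 - 20 + 5) mod 7 = 2571 mod 7 = 2 -> Wednesday (Mon=0 ... Sun=6)
Days before May (Jan-Apr): 120; May 1 index = (2 + 120) mod 7 = 3 -> Thursday
Last day offset: 31 - 1 = 30 days
Weekday index = (3 + 30) mod 7 = 5

Saturday, May 31


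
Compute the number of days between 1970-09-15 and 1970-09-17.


From 1970-09-15 to 1970-09-17
1970-09-15: days before September = 31 + 28 + 31 + 30 + 31 + 30 + 31 + 31 = 243 (1970 is not a leap year); day of year = 243 + 15 = 258
1970-09-17: days before September = 31 + 28 + 31 + 30 + 31 + 30 + 31 + 31 = 243 (1970 is not a leap year); day of year = 243 + 17 = 260
Same year: 260 - 258 = 2

2 days


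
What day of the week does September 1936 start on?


Target: September 1, 1936
Anchor: Jan 1, 1936. With p = 1936 - 1 = 1935: (p + p//4 - p//100 + p//400) mod 7 = (1935 + 483 - 19 + 4) mod 7 = 2403 mod 7 = 2 -> Wednesday (Mon=0 ... Sun=6)
Days before September (Jan-Aug): 244 days
Weekday index = (2 + 244) mod 7 = 1

Tuesday


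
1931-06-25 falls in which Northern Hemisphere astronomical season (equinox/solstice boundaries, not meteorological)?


Date: June 25
Astronomical Summer (approx.; exact equinox/solstice day varies by year): June 21 to September 21
June 25 falls within the Summer window

Summer


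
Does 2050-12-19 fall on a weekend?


Anchor: Jan 1, 2050. With p = 2050 - 1 = 2049: (p + p//4 - p//100 + p//400) mod 7 = (2049 + 512 - 20 + 5) mod 7 = 2546 mod 7 = 5 -> Saturday (Mon=0 ... Sun=6)
Day of year: 353; offset = 352
Weekday index = (5 + 352) mod 7 = 0 -> Monday
Weekend days: Saturday, Sunday

No


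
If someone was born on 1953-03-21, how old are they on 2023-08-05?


Birth: 1953-03-21
Reference: 2023-08-05
Year difference: 2023 - 1953 = 70

70 years old


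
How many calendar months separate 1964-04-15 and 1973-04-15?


From April 1964 to April 1973
9 years * 12 = 108 months = 108

108 months


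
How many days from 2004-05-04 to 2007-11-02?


From 2004-05-04 to 2007-11-02
2004-05-04: days before May = 31 + 29 + 31 + 30 = 121 (2004 is a leap year); day of year = 121 + 4 = 125
2007-11-02: days before November = 31 + 28 + 31 + 30 + 31 + 30 + 31 + 31 + 30 + 31 = 304 (2007 is not a leap year); day of year = 304 + 2 = 306
Rest of 2004: 366 - 125 = 241
Full years 2005 (365), 2006 (365): 730
Total = 241 + 730 + 306 = 1277

1277 days


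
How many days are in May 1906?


May 1906

31 days


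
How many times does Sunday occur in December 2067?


December 2067 has 31 days
Anchor: Jan 1, 2067. With p = 2067 - 1 = 2066: (p + p//4 - p//100 + p//400) mod 7 = (2066 + 516 - 20 + 5) mod 7 = 2567 mod 7 = 5 -> Saturday (Mon=0 ... Sun=6)
Days before December (Jan-Nov): 334; December 1 index = (5 + 334) mod 7 = 3 -> Thursday
First Sunday is December 4
Sundays: 4, 11, 18, 25

4 Sundays


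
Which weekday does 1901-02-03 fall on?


Date: February 3, 1901
Anchor: Jan 1, 1901. With p = 1901 - 1 = 1900: (p + p//4 - p//100 + p//400) mod 7 = (1900 + 475 - 19 + 4) mod 7 = 2360 mod 7 = 1 -> Tuesday (Mon=0 ... Sun=6)
Days before February (Jan): 31; offset = 31 + 3 - 1 = 33
Weekday index = (1 + 33) mod 7 = 6

Day of the week: Sunday


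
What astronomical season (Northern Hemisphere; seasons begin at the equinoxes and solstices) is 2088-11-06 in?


Date: November 6
Astronomical Autumn (approx.; exact equinox/solstice day varies by year): September 22 to December 20
November 6 falls within the Autumn window

Autumn


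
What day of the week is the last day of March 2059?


March 2059 has 31 days
Anchor: Jan 1, 2059. With p = 2059 - 1 = 2058: (p + p//4 - p//100 + p//400) mod 7 = (2058 + 514 - 20 + 5) mod 7 = 2557 mod 7 = 2 -> Wednesday (Mon=0 ... Sun=6)
Days before March (Jan-Feb): 59; March 1 index = (2 + 59) mod 7 = 5 -> Saturday
Last day offset: 31 - 1 = 30 days
Weekday index = (5 + 30) mod 7 = 0

Monday, March 31


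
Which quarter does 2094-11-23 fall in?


Month: November (month 11)
Q1: Jan-Mar, Q2: Apr-Jun, Q3: Jul-Sep, Q4: Oct-Dec

Q4


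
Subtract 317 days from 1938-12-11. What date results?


Start: 1938-12-11, subtract 317 days
Back 11 days from December 11 reaches November 30, 1938 -> 306 left
November 1938 has 30 days -> back to October 31, 1938 -> 276 left
October 1938 has 31 days -> back to September 30, 1938 -> 245 left
September 1938 has 30 days -> back to August 31, 1938 -> 215 left
August 1938 has 31 days -> back to July 31, 1938 -> 184 left
July 1938 has 31 days -> back to June 30, 1938 -> 153 left
June 1938 has 30 days -> back to May 31, 1938 -> 123 left
May 1938 has 31 days -> back to April 30, 1938 -> 92 left
April 1938 has 30 days -> back to March 31, 1938 -> 62 left
March 1938 has 31 days -> back to February 28, 1938 -> 31 left
February 1938 has 28 days -> back to January 31, 1938 -> 3 left
January 1938: 31 - 3 = 28 -> lands on January 28

Result: 1938-01-28


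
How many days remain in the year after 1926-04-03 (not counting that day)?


Day of year: 93 of 365
Remaining = 365 - 93

272 days


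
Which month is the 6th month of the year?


Month 6 of 12

June


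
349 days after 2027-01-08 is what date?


Start: 2027-01-08, add 349 days
January 2027 has 31 days: 31 - 8 = 23 days to January 31 -> 326 left
February 2027 has 28 days -> 298 left
March 2027 has 31 days -> 267 left
April 2027 has 30 days -> 237 left
May 2027 has 31 days -> 206 left
June 2027 has 30 days -> 176 left
July 2027 has 31 days -> 145 left
August 2027 has 31 days -> 114 left
September 2027 has 30 days -> 84 left
October 2027 has 31 days -> 53 left
November 2027 has 30 days -> 23 left
December 2027: 23 <= 31 -> lands on December 23

Result: 2027-12-23


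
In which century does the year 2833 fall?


Century = (year - 1) // 100 + 1
= (2833 - 1) // 100 + 1
= 2832 // 100 + 1
= 28 + 1

29th century


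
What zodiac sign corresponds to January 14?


Date: January 14
Conventional tropical zodiac dates: Capricorn from December 22 onward; Aquarius starts January 20
January 14 falls within the Capricorn range

Capricorn


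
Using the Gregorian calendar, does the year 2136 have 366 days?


Gregorian leap year rule: divisible by 4, but not by 100, unless also by 400.
2136 is divisible by 4 but not 100 -> leap year

Yes


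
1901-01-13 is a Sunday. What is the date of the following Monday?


Current: Sunday
Target: Monday
Days ahead: 1

Next Monday: 1901-01-14


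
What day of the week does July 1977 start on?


Target: July 1, 1977
Anchor: Jan 1, 1977. With p = 1977 - 1 = 1976: (p + p//4 - p//100 + p//400) mod 7 = (1976 + 494 - 19 + 4) mod 7 = 2455 mod 7 = 5 -> Saturday (Mon=0 ... Sun=6)
Days before July (Jan-Jun): 181 days
Weekday index = (5 + 181) mod 7 = 4

Friday


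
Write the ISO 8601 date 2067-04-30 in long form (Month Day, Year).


ISO 2067-04-30 parses as year=2067, month=04, day=30
Month 4 -> April

April 30, 2067


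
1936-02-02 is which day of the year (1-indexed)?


Date: February 2, 1936
Days in months 1 through 1: 31
Plus 2 days in February

Day of year: 33


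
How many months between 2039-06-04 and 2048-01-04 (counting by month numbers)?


From June 2039 to January 2048
9 years * 12 = 108 months, minus 5 months = 103

103 months


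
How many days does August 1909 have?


August 1909

31 days


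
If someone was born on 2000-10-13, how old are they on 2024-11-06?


Birth: 2000-10-13
Reference: 2024-11-06
Year difference: 2024 - 2000 = 24

24 years old


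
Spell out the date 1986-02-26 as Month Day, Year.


ISO 1986-02-26 parses as year=1986, month=02, day=26
Month 2 -> February

February 26, 1986


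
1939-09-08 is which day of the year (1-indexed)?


Date: September 8, 1939
Days in months 1 through 8: 243
Plus 8 days in September

Day of year: 251


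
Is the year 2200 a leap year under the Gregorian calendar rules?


Gregorian leap year rule: divisible by 4, but not by 100, unless also by 400.
2200 is divisible by 100 but not 400 -> not a leap year

No


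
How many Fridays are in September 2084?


September 2084 has 30 days
Anchor: Jan 1, 2084. With p = 2084 - 1 = 2083: (p + p//4 - p//100 + p//400) mod 7 = (2083 + 520 - 20 + 5) mod 7 = 2588 mod 7 = 5 -> Saturday (Mon=0 ... Sun=6)
Days before September (Jan-Aug): 244; September 1 index = (5 + 244) mod 7 = 4 -> Friday
First Friday is September 1
Fridays: 1, 8, 15, 22, 29

5 Fridays


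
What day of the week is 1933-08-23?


Date: August 23, 1933
Anchor: Jan 1, 1933. With p = 1933 - 1 = 1932: (p + p//4 - p//100 + p//400) mod 7 = (1932 + 483 - 19 + 4) mod 7 = 2400 mod 7 = 6 -> Sunday (Mon=0 ... Sun=6)
Days before August (Jan-Jul): 212; offset = 212 + 23 - 1 = 234
Weekday index = (6 + 234) mod 7 = 2

Day of the week: Wednesday


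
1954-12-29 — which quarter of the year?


Month: December (month 12)
Q1: Jan-Mar, Q2: Apr-Jun, Q3: Jul-Sep, Q4: Oct-Dec

Q4


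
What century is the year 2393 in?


Century = (year - 1) // 100 + 1
= (2393 - 1) // 100 + 1
= 2392 // 100 + 1
= 23 + 1

24th century


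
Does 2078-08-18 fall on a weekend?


Anchor: Jan 1, 2078. With p = 2078 - 1 = 2077: (p + p//4 - p//100 + p//400) mod 7 = (2077 + 519 - 20 + 5) mod 7 = 2581 mod 7 = 5 -> Saturday (Mon=0 ... Sun=6)
Day of year: 230; offset = 229
Weekday index = (5 + 229) mod 7 = 3 -> Thursday
Weekend days: Saturday, Sunday

No


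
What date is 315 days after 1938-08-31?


Start: 1938-08-31, add 315 days
August 31 is the last day of August 1938 -> 315 left
September 1938 has 30 days -> 285 left
October 1938 has 31 days -> 254 left
November 1938 has 30 days -> 224 left
December 1938 has 31 days -> 193 left
January 1939 has 31 days -> 162 left
February 1939 has 28 days -> 134 left
March 1939 has 31 days -> 103 left
April 1939 has 30 days -> 73 left
May 1939 has 31 days -> 42 left
June 1939 has 30 days -> 12 left
July 1939: 12 <= 31 -> lands on July 12

Result: 1939-07-12


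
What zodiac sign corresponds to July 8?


Date: July 8
Conventional tropical zodiac dates: Cancer from June 21 onward; Leo starts July 23
July 8 falls within the Cancer range

Cancer


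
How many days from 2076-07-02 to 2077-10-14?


From 2076-07-02 to 2077-10-14
2076-07-02: days before July = 31 + 29 + 31 + 30 + 31 + 30 = 182 (2076 is a leap year); day of year = 182 + 2 = 184
2077-10-14: days before October = 31 + 28 + 31 + 30 + 31 + 30 + 31 + 31 + 30 = 273 (2077 is not a leap year); day of year = 273 + 14 = 287
Rest of 2076: 366 - 184 = 182
Total = 182 + 287 = 469

469 days


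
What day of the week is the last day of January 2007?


January 2007 has 31 days
Anchor: Jan 1, 2007. With p = 2007 - 1 = 2006: (p + p//4 - p//100 + p//400) mod 7 = (2006 + 501 - 20 + 5) mod 7 = 2492 mod 7 = 0 -> Monday (Mon=0 ... Sun=6)
January 1 is the anchor itself -> Monday
Last day offset: 31 - 1 = 30 days
Weekday index = (0 + 30) mod 7 = 2

Wednesday, January 31


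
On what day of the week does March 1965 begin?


Target: March 1, 1965
Anchor: Jan 1, 1965. With p = 1965 - 1 = 1964: (p + p//4 - p//100 + p//400) mod 7 = (1964 + 491 - 19 + 4) mod 7 = 2440 mod 7 = 4 -> Friday (Mon=0 ... Sun=6)
Days before March (Jan-Feb): 59 days
Weekday index = (4 + 59) mod 7 = 0

Monday


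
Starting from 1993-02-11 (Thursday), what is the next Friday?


Current: Thursday
Target: Friday
Days ahead: 1

Next Friday: 1993-02-12


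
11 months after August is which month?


August is month 8
8 + 11 = 19; wrap: 19 - 12 = 7

July


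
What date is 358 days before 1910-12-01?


Start: 1910-12-01, subtract 358 days
Back 1 day from December 1 reaches November 30, 1910 -> 357 left
November 1910 has 30 days -> back to October 31, 1910 -> 327 left
October 1910 has 31 days -> back to September 30, 1910 -> 296 left
September 1910 has 30 days -> back to August 31, 1910 -> 266 left
August 1910 has 31 days -> back to July 31, 1910 -> 235 left
July 1910 has 31 days -> back to June 30, 1910 -> 204 left
June 1910 has 30 days -> back to May 31, 1910 -> 174 left
May 1910 has 31 days -> back to April 30, 1910 -> 143 left
April 1910 has 30 days -> back to March 31, 1910 -> 113 left
March 1910 has 31 days -> back to February 28, 1910 -> 82 left
February 1910 has 28 days -> back to January 31, 1910 -> 54 left
January 1910 has 31 days -> back to December 31, 1909 -> 23 left
December 1909: 31 - 23 = 8 -> lands on December 8

Result: 1909-12-08


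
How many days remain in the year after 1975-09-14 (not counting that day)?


Day of year: 257 of 365
Remaining = 365 - 257

108 days


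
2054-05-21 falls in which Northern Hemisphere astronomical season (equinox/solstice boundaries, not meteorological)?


Date: May 21
Astronomical Spring (approx.; exact equinox/solstice day varies by year): March 20 to June 20
May 21 falls within the Spring window

Spring


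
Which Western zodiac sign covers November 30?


Date: November 30
Conventional tropical zodiac dates: Sagittarius from November 22 onward; Capricorn starts December 22
November 30 falls within the Sagittarius range

Sagittarius


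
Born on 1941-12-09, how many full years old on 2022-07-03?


Birth: 1941-12-09
Reference: 2022-07-03
Year difference: 2022 - 1941 = 81
Birthday not yet reached in 2022, subtract 1

80 years old


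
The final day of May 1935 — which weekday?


May 1935 has 31 days
Anchor: Jan 1, 1935. With p = 1935 - 1 = 1934: (p + p//4 - p//100 + p//400) mod 7 = (1934 + 483 - 19 + 4) mod 7 = 2402 mod 7 = 1 -> Tuesday (Mon=0 ... Sun=6)
Days before May (Jan-Apr): 120; May 1 index = (1 + 120) mod 7 = 2 -> Wednesday
Last day offset: 31 - 1 = 30 days
Weekday index = (2 + 30) mod 7 = 4

Friday, May 31


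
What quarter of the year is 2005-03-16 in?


Month: March (month 3)
Q1: Jan-Mar, Q2: Apr-Jun, Q3: Jul-Sep, Q4: Oct-Dec

Q1


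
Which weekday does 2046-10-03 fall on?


Date: October 3, 2046
Anchor: Jan 1, 2046. With p = 2046 - 1 = 2045: (p + p//4 - p//100 + p//400) mod 7 = (2045 + 511 - 20 + 5) mod 7 = 2541 mod 7 = 0 -> Monday (Mon=0 ... Sun=6)
Days before October (Jan-Sep): 273; offset = 273 + 3 - 1 = 275
Weekday index = (0 + 275) mod 7 = 2

Day of the week: Wednesday


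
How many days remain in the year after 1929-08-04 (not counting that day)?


Day of year: 216 of 365
Remaining = 365 - 216

149 days


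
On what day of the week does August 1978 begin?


Target: August 1, 1978
Anchor: Jan 1, 1978. With p = 1978 - 1 = 1977: (p + p//4 - p//100 + p//400) mod 7 = (1977 + 494 - 19 + 4) mod 7 = 2456 mod 7 = 6 -> Sunday (Mon=0 ... Sun=6)
Days before August (Jan-Jul): 212 days
Weekday index = (6 + 212) mod 7 = 1

Tuesday


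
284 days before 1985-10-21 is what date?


Start: 1985-10-21, subtract 284 days
Back 21 days from October 21 reaches September 30, 1985 -> 263 left
September 1985 has 30 days -> back to August 31, 1985 -> 233 left
August 1985 has 31 days -> back to July 31, 1985 -> 202 left
July 1985 has 31 days -> back to June 30, 1985 -> 171 left
June 1985 has 30 days -> back to May 31, 1985 -> 141 left
May 1985 has 31 days -> back to April 30, 1985 -> 110 left
April 1985 has 30 days -> back to March 31, 1985 -> 80 left
March 1985 has 31 days -> back to February 28, 1985 -> 49 left
February 1985 has 28 days -> back to January 31, 1985 -> 21 left
January 1985: 31 - 21 = 10 -> lands on January 10

Result: 1985-01-10


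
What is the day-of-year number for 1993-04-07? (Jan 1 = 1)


Date: April 7, 1993
Days in months 1 through 3: 90
Plus 7 days in April

Day of year: 97


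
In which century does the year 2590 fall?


Century = (year - 1) // 100 + 1
= (2590 - 1) // 100 + 1
= 2589 // 100 + 1
= 25 + 1

26th century


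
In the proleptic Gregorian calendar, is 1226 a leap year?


Gregorian leap year rule: divisible by 4, but not by 100, unless also by 400.
1226 is not divisible by 4 -> not a leap year

No


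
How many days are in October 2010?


October 2010

31 days


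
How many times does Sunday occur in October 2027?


October 2027 has 31 days
Anchor: Jan 1, 2027. With p = 2027 - 1 = 2026: (p + p//4 - p//100 + p//400) mod 7 = (2026 + 506 - 20 + 5) mod 7 = 2517 mod 7 = 4 -> Friday (Mon=0 ... Sun=6)
Days before October (Jan-Sep): 273; October 1 index = (4 + 273) mod 7 = 4 -> Friday
First Sunday is October 3
Sundays: 3, 10, 17, 24, 31

5 Sundays


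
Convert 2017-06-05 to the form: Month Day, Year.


ISO 2017-06-05 parses as year=2017, month=06, day=05
Month 6 -> June

June 5, 2017


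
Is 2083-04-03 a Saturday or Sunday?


Anchor: Jan 1, 2083. With p = 2083 - 1 = 2082: (p + p//4 - p//100 + p//400) mod 7 = (2082 + 520 - 20 + 5) mod 7 = 2587 mod 7 = 4 -> Friday (Mon=0 ... Sun=6)
Day of year: 93; offset = 92
Weekday index = (4 + 92) mod 7 = 5 -> Saturday
Weekend days: Saturday, Sunday

Yes


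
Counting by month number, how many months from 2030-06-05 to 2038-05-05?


From June 2030 to May 2038
8 years * 12 = 96 months, minus 1 month = 95

95 months


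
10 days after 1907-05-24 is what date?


Start: 1907-05-24, add 10 days
May 1907 has 31 days: 31 - 24 = 7 days to May 31 -> 3 left
June 1907: 3 <= 30 -> lands on June 3

Result: 1907-06-03


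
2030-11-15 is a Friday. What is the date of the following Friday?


Current: Friday
Target: Friday
Days ahead: 7

Next Friday: 2030-11-22


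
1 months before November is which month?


November is month 11
11 - 1 = 10

October


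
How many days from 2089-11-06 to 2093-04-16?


From 2089-11-06 to 2093-04-16
2089-11-06: days before November = 31 + 28 + 31 + 30 + 31 + 30 + 31 + 31 + 30 + 31 = 304 (2089 is not a leap year); day of year = 304 + 6 = 310
2093-04-16: days before April = 31 + 28 + 31 = 90 (2093 is not a leap year); day of year = 90 + 16 = 106
Rest of 2089: 365 - 310 = 55
Full years 2090 (365), 2091 (365), 2092 (366): 1096
Total = 55 + 1096 + 106 = 1257

1257 days


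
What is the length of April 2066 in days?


April 2066

30 days


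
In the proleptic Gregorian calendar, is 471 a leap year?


Gregorian leap year rule: divisible by 4, but not by 100, unless also by 400.
471 is not divisible by 4 -> not a leap year

No


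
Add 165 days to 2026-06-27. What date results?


Start: 2026-06-27, add 165 days
June 2026 has 30 days: 30 - 27 = 3 days to June 30 -> 162 left
July 2026 has 31 days -> 131 left
August 2026 has 31 days -> 100 left
September 2026 has 30 days -> 70 left
October 2026 has 31 days -> 39 left
November 2026 has 30 days -> 9 left
December 2026: 9 <= 31 -> lands on December 9

Result: 2026-12-09


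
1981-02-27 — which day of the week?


Date: February 27, 1981
Anchor: Jan 1, 1981. With p = 1981 - 1 = 1980: (p + p//4 - p//100 + p//400) mod 7 = (1980 + 495 - 19 + 4) mod 7 = 2460 mod 7 = 3 -> Thursday (Mon=0 ... Sun=6)
Days before February (Jan): 31; offset = 31 + 27 - 1 = 57
Weekday index = (3 + 57) mod 7 = 4

Day of the week: Friday


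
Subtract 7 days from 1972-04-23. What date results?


Start: 1972-04-23, subtract 7 days
23 - 7 = 16 stays within April 1972

Result: 1972-04-16


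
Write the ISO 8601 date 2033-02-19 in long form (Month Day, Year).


ISO 2033-02-19 parses as year=2033, month=02, day=19
Month 2 -> February

February 19, 2033


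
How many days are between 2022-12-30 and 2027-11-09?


From 2022-12-30 to 2027-11-09
2022-12-30: days before December = 31 + 28 + 31 + 30 + 31 + 30 + 31 + 31 + 30 + 31 + 30 = 334 (2022 is not a leap year); day of year = 334 + 30 = 364
2027-11-09: days before November = 31 + 28 + 31 + 30 + 31 + 30 + 31 + 31 + 30 + 31 = 304 (2027 is not a leap year); day of year = 304 + 9 = 313
Rest of 2022: 365 - 364 = 1
Full years 2023 (365), 2024 (366), 2025 (365), 2026 (365): 1461
Total = 1 + 1461 + 313 = 1775

1775 days


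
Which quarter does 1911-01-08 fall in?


Month: January (month 1)
Q1: Jan-Mar, Q2: Apr-Jun, Q3: Jul-Sep, Q4: Oct-Dec

Q1


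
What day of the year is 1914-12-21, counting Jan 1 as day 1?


Date: December 21, 1914
Days in months 1 through 11: 334
Plus 21 days in December

Day of year: 355


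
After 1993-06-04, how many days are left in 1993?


Day of year: 155 of 365
Remaining = 365 - 155

210 days


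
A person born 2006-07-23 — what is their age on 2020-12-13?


Birth: 2006-07-23
Reference: 2020-12-13
Year difference: 2020 - 2006 = 14

14 years old


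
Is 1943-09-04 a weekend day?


Anchor: Jan 1, 1943. With p = 1943 - 1 = 1942: (p + p//4 - p//100 + p//400) mod 7 = (1942 + 485 - 19 + 4) mod 7 = 2412 mod 7 = 4 -> Friday (Mon=0 ... Sun=6)
Day of year: 247; offset = 246
Weekday index = (4 + 246) mod 7 = 5 -> Saturday
Weekend days: Saturday, Sunday

Yes


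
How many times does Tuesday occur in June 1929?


June 1929 has 30 days
Anchor: Jan 1, 1929. With p = 1929 - 1 = 1928: (p + p//4 - p//100 + p//400) mod 7 = (1928 + 482 - 19 + 4) mod 7 = 2395 mod 7 = 1 -> Tuesday (Mon=0 ... Sun=6)
Days before June (Jan-May): 151; June 1 index = (1 + 151) mod 7 = 5 -> Saturday
First Tuesday is June 4
Tuesdays: 4, 11, 18, 25

4 Tuesdays


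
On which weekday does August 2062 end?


August 2062 has 31 days
Anchor: Jan 1, 2062. With p = 2062 - 1 = 2061: (p + p//4 - p//100 + p//400) mod 7 = (2061 + 515 - 20 + 5) mod 7 = 2561 mod 7 = 6 -> Sunday (Mon=0 ... Sun=6)
Days before August (Jan-Jul): 212; August 1 index = (6 + 212) mod 7 = 1 -> Tuesday
Last day offset: 31 - 1 = 30 days
Weekday index = (1 + 30) mod 7 = 3

Thursday, August 31


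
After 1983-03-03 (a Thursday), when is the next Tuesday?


Current: Thursday
Target: Tuesday
Days ahead: 5

Next Tuesday: 1983-03-08


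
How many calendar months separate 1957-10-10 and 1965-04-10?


From October 1957 to April 1965
8 years * 12 = 96 months, minus 6 months = 90

90 months


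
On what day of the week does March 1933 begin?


Target: March 1, 1933
Anchor: Jan 1, 1933. With p = 1933 - 1 = 1932: (p + p//4 - p//100 + p//400) mod 7 = (1932 + 483 - 19 + 4) mod 7 = 2400 mod 7 = 6 -> Sunday (Mon=0 ... Sun=6)
Days before March (Jan-Feb): 59 days
Weekday index = (6 + 59) mod 7 = 2

Wednesday


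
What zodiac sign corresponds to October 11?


Date: October 11
Conventional tropical zodiac dates: Libra from September 23 onward; Scorpio starts October 23
October 11 falls within the Libra range

Libra


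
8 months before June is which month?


June is month 6
6 - 8 = -2; wrap: -2 + 12 = 10

October


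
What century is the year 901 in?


Century = (year - 1) // 100 + 1
= (901 - 1) // 100 + 1
= 900 // 100 + 1
= 9 + 1

10th century


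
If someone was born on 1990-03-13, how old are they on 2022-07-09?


Birth: 1990-03-13
Reference: 2022-07-09
Year difference: 2022 - 1990 = 32

32 years old


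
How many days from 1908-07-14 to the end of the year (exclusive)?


Day of year: 196 of 366
Remaining = 366 - 196

170 days


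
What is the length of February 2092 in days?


February 2092 (leap year: yes)

29 days


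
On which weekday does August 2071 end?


August 2071 has 31 days
Anchor: Jan 1, 2071. With p = 2071 - 1 = 2070: (p + p//4 - p//100 + p//400) mod 7 = (2070 + 517 - 20 + 5) mod 7 = 2572 mod 7 = 3 -> Thursday (Mon=0 ... Sun=6)
Days before August (Jan-Jul): 212; August 1 index = (3 + 212) mod 7 = 5 -> Saturday
Last day offset: 31 - 1 = 30 days
Weekday index = (5 + 30) mod 7 = 0

Monday, August 31


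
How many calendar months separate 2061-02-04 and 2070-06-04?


From February 2061 to June 2070
9 years * 12 = 108 months, plus 4 months = 112

112 months


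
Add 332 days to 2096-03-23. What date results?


Start: 2096-03-23, add 332 days
March 2096 has 31 days: 31 - 23 = 8 days to March 31 -> 324 left
April 2096 has 30 days -> 294 left
May 2096 has 31 days -> 263 left
June 2096 has 30 days -> 233 left
July 2096 has 31 days -> 202 left
August 2096 has 31 days -> 171 left
September 2096 has 30 days -> 141 left
October 2096 has 31 days -> 110 left
November 2096 has 30 days -> 80 left
December 2096 has 31 days -> 49 left
January 2097 has 31 days -> 18 left
February 2097: 18 <= 28 -> lands on February 18

Result: 2097-02-18


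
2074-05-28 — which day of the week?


Date: May 28, 2074
Anchor: Jan 1, 2074. With p = 2074 - 1 = 2073: (p + p//4 - p//100 + p//400) mod 7 = (2073 + 518 - 20 + 5) mod 7 = 2576 mod 7 = 0 -> Monday (Mon=0 ... Sun=6)
Days before May (Jan-Apr): 120; offset = 120 + 28 - 1 = 147
Weekday index = (0 + 147) mod 7 = 0

Day of the week: Monday


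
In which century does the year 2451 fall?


Century = (year - 1) // 100 + 1
= (2451 - 1) // 100 + 1
= 2450 // 100 + 1
= 24 + 1

25th century


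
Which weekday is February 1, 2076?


Target: February 1, 2076
Anchor: Jan 1, 2076. With p = 2076 - 1 = 2075: (p + p//4 - p//100 + p//400) mod 7 = (2075 + 518 - 20 + 5) mod 7 = 2578 mod 7 = 2 -> Wednesday (Mon=0 ... Sun=6)
Days before February (Jan): 31 days
Weekday index = (2 + 31) mod 7 = 5

Saturday


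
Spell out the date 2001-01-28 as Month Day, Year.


ISO 2001-01-28 parses as year=2001, month=01, day=28
Month 1 -> January

January 28, 2001


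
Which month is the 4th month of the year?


Month 4 of 12

April


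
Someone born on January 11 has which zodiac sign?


Date: January 11
Conventional tropical zodiac dates: Capricorn from December 22 onward; Aquarius starts January 20
January 11 falls within the Capricorn range

Capricorn


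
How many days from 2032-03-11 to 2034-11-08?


From 2032-03-11 to 2034-11-08
2032-03-11: days before March = 31 + 29 = 60 (2032 is a leap year); day of year = 60 + 11 = 71
2034-11-08: days before November = 31 + 28 + 31 + 30 + 31 + 30 + 31 + 31 + 30 + 31 = 304 (2034 is not a leap year); day of year = 304 + 8 = 312
Rest of 2032: 366 - 71 = 295
Full years 2033 (365): 365
Total = 295 + 365 + 312 = 972

972 days


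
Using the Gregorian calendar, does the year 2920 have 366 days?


Gregorian leap year rule: divisible by 4, but not by 100, unless also by 400.
2920 is divisible by 4 but not 100 -> leap year

Yes


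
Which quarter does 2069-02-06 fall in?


Month: February (month 2)
Q1: Jan-Mar, Q2: Apr-Jun, Q3: Jul-Sep, Q4: Oct-Dec

Q1


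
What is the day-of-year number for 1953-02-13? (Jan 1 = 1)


Date: February 13, 1953
Days in months 1 through 1: 31
Plus 13 days in February

Day of year: 44


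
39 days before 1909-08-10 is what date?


Start: 1909-08-10, subtract 39 days
Back 10 days from August 10 reaches July 31, 1909 -> 29 left
July 1909: 31 - 29 = 2 -> lands on July 2

Result: 1909-07-02


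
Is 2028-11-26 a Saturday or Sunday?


Anchor: Jan 1, 2028. With p = 2028 - 1 = 2027: (p + p//4 - p//100 + p//400) mod 7 = (2027 + 506 - 20 + 5) mod 7 = 2518 mod 7 = 5 -> Saturday (Mon=0 ... Sun=6)
Day of year: 331; offset = 330
Weekday index = (5 + 330) mod 7 = 6 -> Sunday
Weekend days: Saturday, Sunday

Yes


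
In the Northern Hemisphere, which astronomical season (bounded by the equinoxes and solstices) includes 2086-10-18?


Date: October 18
Astronomical Autumn (approx.; exact equinox/solstice day varies by year): September 22 to December 20
October 18 falls within the Autumn window

Autumn


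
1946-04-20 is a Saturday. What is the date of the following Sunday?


Current: Saturday
Target: Sunday
Days ahead: 1

Next Sunday: 1946-04-21


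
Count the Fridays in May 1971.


May 1971 has 31 days
Anchor: Jan 1, 1971. With p = 1971 - 1 = 1970: (p + p//4 - p//100 + p//400) mod 7 = (1970 + 492 - 19 + 4) mod 7 = 2447 mod 7 = 4 -> Friday (Mon=0 ... Sun=6)
Days before May (Jan-Apr): 120; May 1 index = (4 + 120) mod 7 = 5 -> Saturday
First Friday is May 7
Fridays: 7, 14, 21, 28

4 Fridays


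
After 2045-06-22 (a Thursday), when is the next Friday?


Current: Thursday
Target: Friday
Days ahead: 1

Next Friday: 2045-06-23


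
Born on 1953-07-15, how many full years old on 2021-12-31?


Birth: 1953-07-15
Reference: 2021-12-31
Year difference: 2021 - 1953 = 68

68 years old


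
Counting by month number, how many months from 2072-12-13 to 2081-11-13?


From December 2072 to November 2081
9 years * 12 = 108 months, minus 1 month = 107

107 months


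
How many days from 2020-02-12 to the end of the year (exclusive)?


Day of year: 43 of 366
Remaining = 366 - 43

323 days


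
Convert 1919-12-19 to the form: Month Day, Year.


ISO 1919-12-19 parses as year=1919, month=12, day=19
Month 12 -> December

December 19, 1919


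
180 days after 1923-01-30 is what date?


Start: 1923-01-30, add 180 days
January 1923 has 31 days: 31 - 30 = 1 day to January 31 -> 179 left
February 1923 has 28 days -> 151 left
March 1923 has 31 days -> 120 left
April 1923 has 30 days -> 90 left
May 1923 has 31 days -> 59 left
June 1923 has 30 days -> 29 left
July 1923: 29 <= 31 -> lands on July 29

Result: 1923-07-29


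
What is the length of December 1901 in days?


December 1901

31 days


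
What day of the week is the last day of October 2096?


October 2096 has 31 days
Anchor: Jan 1, 2096. With p = 2096 - 1 = 2095: (p + p//4 - p//100 + p//400) mod 7 = (2095 + 523 - 20 + 5) mod 7 = 2603 mod 7 = 6 -> Sunday (Mon=0 ... Sun=6)
Days before October (Jan-Sep): 274; October 1 index = (6 + 274) mod 7 = 0 -> Monday
Last day offset: 31 - 1 = 30 days
Weekday index = (0 + 30) mod 7 = 2

Wednesday, October 31


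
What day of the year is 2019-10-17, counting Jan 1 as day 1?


Date: October 17, 2019
Days in months 1 through 9: 273
Plus 17 days in October

Day of year: 290


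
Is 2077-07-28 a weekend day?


Anchor: Jan 1, 2077. With p = 2077 - 1 = 2076: (p + p//4 - p//100 + p//400) mod 7 = (2076 + 519 - 20 + 5) mod 7 = 2580 mod 7 = 4 -> Friday (Mon=0 ... Sun=6)
Day of year: 209; offset = 208
Weekday index = (4 + 208) mod 7 = 2 -> Wednesday
Weekend days: Saturday, Sunday

No


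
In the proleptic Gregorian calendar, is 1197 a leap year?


Gregorian leap year rule: divisible by 4, but not by 100, unless also by 400.
1197 is not divisible by 4 -> not a leap year

No


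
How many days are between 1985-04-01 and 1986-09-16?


From 1985-04-01 to 1986-09-16
1985-04-01: days before April = 31 + 28 + 31 = 90 (1985 is not a leap year); day of year = 90 + 1 = 91
1986-09-16: days before September = 31 + 28 + 31 + 30 + 31 + 30 + 31 + 31 = 243 (1986 is not a leap year); day of year = 243 + 16 = 259
Rest of 1985: 365 - 91 = 274
Total = 274 + 259 = 533

533 days


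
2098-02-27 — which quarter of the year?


Month: February (month 2)
Q1: Jan-Mar, Q2: Apr-Jun, Q3: Jul-Sep, Q4: Oct-Dec

Q1


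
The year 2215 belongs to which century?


Century = (year - 1) // 100 + 1
= (2215 - 1) // 100 + 1
= 2214 // 100 + 1
= 22 + 1

23rd century


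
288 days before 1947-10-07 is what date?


Start: 1947-10-07, subtract 288 days
Back 7 days from October 7 reaches September 30, 1947 -> 281 left
September 1947 has 30 days -> back to August 31, 1947 -> 251 left
August 1947 has 31 days -> back to July 31, 1947 -> 220 left
July 1947 has 31 days -> back to June 30, 1947 -> 189 left
June 1947 has 30 days -> back to May 31, 1947 -> 159 left
May 1947 has 31 days -> back to April 30, 1947 -> 128 left
April 1947 has 30 days -> back to March 31, 1947 -> 98 left
March 1947 has 31 days -> back to February 28, 1947 -> 67 left
February 1947 has 28 days -> back to January 31, 1947 -> 39 left
January 1947 has 31 days -> back to December 31, 1946 -> 8 left
December 1946: 31 - 8 = 23 -> lands on December 23

Result: 1946-12-23


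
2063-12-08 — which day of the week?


Date: December 8, 2063
Anchor: Jan 1, 2063. With p = 2063 - 1 = 2062: (p + p//4 - p//100 + p//400) mod 7 = (2062 + 515 - 20 + 5) mod 7 = 2562 mod 7 = 0 -> Monday (Mon=0 ... Sun=6)
Days before December (Jan-Nov): 334; offset = 334 + 8 - 1 = 341
Weekday index = (0 + 341) mod 7 = 5

Day of the week: Saturday


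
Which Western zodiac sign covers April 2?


Date: April 2
Conventional tropical zodiac dates: Aries from March 21 onward; Taurus starts April 20
April 2 falls within the Aries range

Aries


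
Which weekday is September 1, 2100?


Target: September 1, 2100
Anchor: Jan 1, 2100. With p = 2100 - 1 = 2099: (p + p//4 - p//100 + p//400) mod 7 = (2099 + 524 - 20 + 5) mod 7 = 2608 mod 7 = 4 -> Friday (Mon=0 ... Sun=6)
Days before September (Jan-Aug): 243 days
Weekday index = (4 + 243) mod 7 = 2

Wednesday


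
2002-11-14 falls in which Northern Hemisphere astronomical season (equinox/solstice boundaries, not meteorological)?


Date: November 14
Astronomical Autumn (approx.; exact equinox/solstice day varies by year): September 22 to December 20
November 14 falls within the Autumn window

Autumn


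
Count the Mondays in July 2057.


July 2057 has 31 days
Anchor: Jan 1, 2057. With p = 2057 - 1 = 2056: (p + p//4 - p//100 + p//400) mod 7 = (2056 + 514 - 20 + 5) mod 7 = 2555 mod 7 = 0 -> Monday (Mon=0 ... Sun=6)
Days before July (Jan-Jun): 181; July 1 index = (0 + 181) mod 7 = 6 -> Sunday
First Monday is July 2
Mondays: 2, 9, 16, 23, 30

5 Mondays


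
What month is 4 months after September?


September is month 9
9 + 4 = 13; wrap: 13 - 12 = 1

January


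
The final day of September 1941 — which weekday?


September 1941 has 30 days
Anchor: Jan 1, 1941. With p = 1941 - 1 = 1940: (p + p//4 - p//100 + p//400) mod 7 = (1940 + 485 - 19 + 4) mod 7 = 2410 mod 7 = 2 -> Wednesday (Mon=0 ... Sun=6)
Days before September (Jan-Aug): 243; September 1 index = (2 + 243) mod 7 = 0 -> Monday
Last day offset: 30 - 1 = 29 days
Weekday index = (0 + 29) mod 7 = 1

Tuesday, September 30


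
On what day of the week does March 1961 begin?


Target: March 1, 1961
Anchor: Jan 1, 1961. With p = 1961 - 1 = 1960: (p + p//4 - p//100 + p//400) mod 7 = (1960 + 490 - 19 + 4) mod 7 = 2435 mod 7 = 6 -> Sunday (Mon=0 ... Sun=6)
Days before March (Jan-Feb): 59 days
Weekday index = (6 + 59) mod 7 = 2

Wednesday


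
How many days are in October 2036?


October 2036

31 days


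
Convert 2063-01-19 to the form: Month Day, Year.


ISO 2063-01-19 parses as year=2063, month=01, day=19
Month 1 -> January

January 19, 2063


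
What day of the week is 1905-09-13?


Date: September 13, 1905
Anchor: Jan 1, 1905. With p = 1905 - 1 = 1904: (p + p//4 - p//100 + p//400) mod 7 = (1904 + 476 - 19 + 4) mod 7 = 2365 mod 7 = 6 -> Sunday (Mon=0 ... Sun=6)
Days before September (Jan-Aug): 243; offset = 243 + 13 - 1 = 255
Weekday index = (6 + 255) mod 7 = 2

Day of the week: Wednesday


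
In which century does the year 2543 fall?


Century = (year - 1) // 100 + 1
= (2543 - 1) // 100 + 1
= 2542 // 100 + 1
= 25 + 1

26th century


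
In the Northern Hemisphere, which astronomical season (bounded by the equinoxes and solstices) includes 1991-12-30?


Date: December 30
Astronomical Winter (approx.; exact equinox/solstice day varies by year): December 21 to March 19
December 30 falls within the Winter window

Winter


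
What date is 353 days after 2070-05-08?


Start: 2070-05-08, add 353 days
May 2070 has 31 days: 31 - 8 = 23 days to May 31 -> 330 left
June 2070 has 30 days -> 300 left
July 2070 has 31 days -> 269 left
August 2070 has 31 days -> 238 left
September 2070 has 30 days -> 208 left
October 2070 has 31 days -> 177 left
November 2070 has 30 days -> 147 left
December 2070 has 31 days -> 116 left
January 2071 has 31 days -> 85 left
February 2071 has 28 days -> 57 left
March 2071 has 31 days -> 26 left
April 2071: 26 <= 30 -> lands on April 26

Result: 2071-04-26


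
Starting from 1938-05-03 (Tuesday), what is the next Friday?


Current: Tuesday
Target: Friday
Days ahead: 3

Next Friday: 1938-05-06


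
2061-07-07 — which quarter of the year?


Month: July (month 7)
Q1: Jan-Mar, Q2: Apr-Jun, Q3: Jul-Sep, Q4: Oct-Dec

Q3


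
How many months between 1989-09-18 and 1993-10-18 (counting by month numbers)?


From September 1989 to October 1993
4 years * 12 = 48 months, plus 1 month = 49

49 months


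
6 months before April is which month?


April is month 4
4 - 6 = -2; wrap: -2 + 12 = 10

October


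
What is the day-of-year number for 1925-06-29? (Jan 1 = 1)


Date: June 29, 1925
Days in months 1 through 5: 151
Plus 29 days in June

Day of year: 180


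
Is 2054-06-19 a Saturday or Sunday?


Anchor: Jan 1, 2054. With p = 2054 - 1 = 2053: (p + p//4 - p//100 + p//400) mod 7 = (2053 + 513 - 20 + 5) mod 7 = 2551 mod 7 = 3 -> Thursday (Mon=0 ... Sun=6)
Day of year: 170; offset = 169
Weekday index = (3 + 169) mod 7 = 4 -> Friday
Weekend days: Saturday, Sunday

No
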